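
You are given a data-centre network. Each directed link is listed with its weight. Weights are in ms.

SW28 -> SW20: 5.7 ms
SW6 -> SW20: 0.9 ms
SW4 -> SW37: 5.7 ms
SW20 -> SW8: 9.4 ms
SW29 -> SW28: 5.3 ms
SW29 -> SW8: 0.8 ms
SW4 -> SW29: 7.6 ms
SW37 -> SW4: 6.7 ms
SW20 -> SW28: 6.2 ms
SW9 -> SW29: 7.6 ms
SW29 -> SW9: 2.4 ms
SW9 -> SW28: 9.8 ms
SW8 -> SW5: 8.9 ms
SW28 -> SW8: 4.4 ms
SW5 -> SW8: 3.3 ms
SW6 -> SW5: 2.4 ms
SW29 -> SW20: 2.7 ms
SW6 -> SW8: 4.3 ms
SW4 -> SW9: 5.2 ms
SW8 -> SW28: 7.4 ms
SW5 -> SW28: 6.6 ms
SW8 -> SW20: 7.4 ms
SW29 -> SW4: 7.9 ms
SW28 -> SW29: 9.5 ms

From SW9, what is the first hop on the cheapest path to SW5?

Enumerating some paths:
SW9 → SW28 → SW8 → SW5: 9.8+4.4+8.9 = 23.1
SW9 → SW29 → SW20 → SW8 → SW5: 7.6+2.7+9.4+8.9 = 28.6
SW9 → SW29 → SW28 → SW8 → SW5: 7.6+5.3+4.4+8.9 = 26.2
SW9 → SW29 → SW8 → SW5: 7.6+0.8+8.9 = 17.3
The minimum is 17.3 ms via SW9 → SW29 → SW8 → SW5.
So from SW9 the first move is to SW29.

SW29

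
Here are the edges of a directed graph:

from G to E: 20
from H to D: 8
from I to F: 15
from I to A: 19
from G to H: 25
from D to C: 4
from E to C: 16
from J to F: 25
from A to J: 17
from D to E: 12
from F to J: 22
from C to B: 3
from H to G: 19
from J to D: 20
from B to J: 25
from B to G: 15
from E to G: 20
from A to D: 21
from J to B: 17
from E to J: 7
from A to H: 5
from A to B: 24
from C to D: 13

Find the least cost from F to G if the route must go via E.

74

Shortest F→E: F–J–D–E = 54
Best E to G: E–G costing 20
Total via E: 54 + 20 = 74.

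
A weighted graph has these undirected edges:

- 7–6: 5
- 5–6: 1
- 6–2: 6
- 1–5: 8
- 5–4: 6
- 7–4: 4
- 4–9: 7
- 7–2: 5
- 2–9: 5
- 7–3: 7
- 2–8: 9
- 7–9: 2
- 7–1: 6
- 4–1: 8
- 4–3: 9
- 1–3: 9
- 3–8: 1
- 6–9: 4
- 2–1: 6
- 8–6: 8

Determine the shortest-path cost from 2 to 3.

10

Enumerating some paths:
2–8–3: 9+1 = 10
2–7–3: 5+7 = 12
Cheapest is 2–8–3 at 10.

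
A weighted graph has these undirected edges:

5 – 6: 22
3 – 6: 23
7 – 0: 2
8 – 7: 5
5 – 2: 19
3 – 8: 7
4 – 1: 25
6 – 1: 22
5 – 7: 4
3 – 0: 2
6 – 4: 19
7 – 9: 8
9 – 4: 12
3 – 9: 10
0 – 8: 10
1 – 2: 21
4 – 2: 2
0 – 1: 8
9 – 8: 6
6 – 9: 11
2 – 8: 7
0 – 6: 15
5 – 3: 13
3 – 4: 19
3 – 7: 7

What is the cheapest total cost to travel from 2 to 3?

14

Shortest distances from 2:
2: 0
4: 2  (via 2)
8: 7  (via 2)
7: 12  (via 8)
9: 13  (via 8)
0: 14  (via 7)
3: 14  (via 8)
Shortest route: 2–8–3 = 14.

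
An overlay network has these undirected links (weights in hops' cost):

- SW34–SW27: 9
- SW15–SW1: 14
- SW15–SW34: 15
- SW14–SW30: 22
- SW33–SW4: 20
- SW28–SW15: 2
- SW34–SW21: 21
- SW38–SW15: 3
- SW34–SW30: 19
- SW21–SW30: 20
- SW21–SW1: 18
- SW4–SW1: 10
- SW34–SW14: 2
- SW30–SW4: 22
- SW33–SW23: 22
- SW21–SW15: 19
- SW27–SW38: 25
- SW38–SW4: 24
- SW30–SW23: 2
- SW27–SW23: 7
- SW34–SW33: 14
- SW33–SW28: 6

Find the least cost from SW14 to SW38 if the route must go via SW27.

36 hops' cost

Shortest SW14→SW27: SW14 → SW34 → SW27 = 11
Shortest SW27→SW38: SW27 → SW38 = 25
Total via SW27: 11 + 25 = 36 hops' cost.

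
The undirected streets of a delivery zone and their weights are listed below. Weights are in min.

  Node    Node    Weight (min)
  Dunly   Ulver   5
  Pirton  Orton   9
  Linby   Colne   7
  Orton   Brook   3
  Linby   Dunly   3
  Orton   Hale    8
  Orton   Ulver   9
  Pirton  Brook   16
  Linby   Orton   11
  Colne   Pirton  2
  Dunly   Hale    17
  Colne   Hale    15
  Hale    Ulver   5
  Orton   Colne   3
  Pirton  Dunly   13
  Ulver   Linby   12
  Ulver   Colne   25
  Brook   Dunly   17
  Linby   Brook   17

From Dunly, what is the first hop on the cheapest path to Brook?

Linby

Enumerating some paths:
Dunly - Linby - Orton - Brook: 3+11+3 = 17
Dunly - Brook: 17 = 17
Dunly - Ulver - Orton - Brook: 5+9+3 = 17
Dunly - Linby - Colne - Orton - Brook: 3+7+3+3 = 16
The minimum is 16 min via Dunly - Linby - Colne - Orton - Brook.
So from Dunly the first move is to Linby.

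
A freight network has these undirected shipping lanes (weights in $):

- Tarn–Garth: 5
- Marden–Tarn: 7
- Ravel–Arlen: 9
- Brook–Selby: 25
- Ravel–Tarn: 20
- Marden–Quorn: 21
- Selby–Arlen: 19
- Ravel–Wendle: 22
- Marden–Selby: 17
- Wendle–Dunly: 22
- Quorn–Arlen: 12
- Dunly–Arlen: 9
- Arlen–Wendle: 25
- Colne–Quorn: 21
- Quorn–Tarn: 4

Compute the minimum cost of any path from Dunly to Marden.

$32

Shortest distances from Dunly:
Dunly: 0
Arlen: 9  (via Dunly)
Ravel: 18  (via Arlen)
Quorn: 21  (via Arlen)
Wendle: 22  (via Dunly)
Tarn: 25  (via Quorn)
Selby: 28  (via Arlen)
Garth: 30  (via Tarn)
Marden: 32  (via Tarn)
Shortest route: Dunly–Arlen–Quorn–Tarn–Marden = $32.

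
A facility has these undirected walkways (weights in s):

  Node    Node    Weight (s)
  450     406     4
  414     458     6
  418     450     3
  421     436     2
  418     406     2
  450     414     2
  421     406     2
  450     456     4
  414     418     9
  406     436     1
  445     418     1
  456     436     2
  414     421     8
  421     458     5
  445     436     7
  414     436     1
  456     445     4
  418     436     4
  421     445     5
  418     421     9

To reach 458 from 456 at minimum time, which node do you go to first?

436

Candidate routes:
456 → 436 → 406 → 421 → 458: 2+1+2+5 = 10
456 → 436 → 414 → 458: 2+1+6 = 9
Cheapest is 456 → 436 → 414 → 458 at 9 s.
So from 456 the first move is to 436.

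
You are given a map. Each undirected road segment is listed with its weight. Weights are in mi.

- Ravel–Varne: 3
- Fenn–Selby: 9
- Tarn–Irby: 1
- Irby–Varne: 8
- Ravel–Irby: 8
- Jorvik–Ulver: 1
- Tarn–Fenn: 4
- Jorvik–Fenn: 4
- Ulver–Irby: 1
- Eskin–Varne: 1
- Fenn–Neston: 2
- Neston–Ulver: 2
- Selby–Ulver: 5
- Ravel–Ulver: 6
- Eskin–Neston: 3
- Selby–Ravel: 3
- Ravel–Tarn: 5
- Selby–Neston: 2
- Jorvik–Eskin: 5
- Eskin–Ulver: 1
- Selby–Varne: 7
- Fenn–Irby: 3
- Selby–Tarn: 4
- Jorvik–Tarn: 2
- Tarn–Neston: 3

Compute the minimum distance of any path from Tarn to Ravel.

Compare a few routes:
Tarn → Selby → Ravel: 4+3 = 7
Tarn → Irby → Ulver → Eskin → Varne → Ravel: 1+1+1+1+3 = 7
Tarn → Ravel: 5 = 5
The minimum is 5 mi via Tarn → Ravel.

5 mi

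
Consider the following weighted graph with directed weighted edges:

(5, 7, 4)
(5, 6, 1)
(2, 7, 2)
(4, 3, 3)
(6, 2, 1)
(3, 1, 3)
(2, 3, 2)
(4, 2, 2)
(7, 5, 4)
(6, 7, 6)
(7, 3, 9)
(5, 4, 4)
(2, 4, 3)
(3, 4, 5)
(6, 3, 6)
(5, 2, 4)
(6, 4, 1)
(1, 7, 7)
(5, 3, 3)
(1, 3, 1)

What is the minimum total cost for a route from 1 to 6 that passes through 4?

Shortest 1→4: 1 → 3 → 4 = 6
Shortest 4→6: 4 → 2 → 7 → 5 → 6 = 9
Total via 4: 6 + 9 = 15.

15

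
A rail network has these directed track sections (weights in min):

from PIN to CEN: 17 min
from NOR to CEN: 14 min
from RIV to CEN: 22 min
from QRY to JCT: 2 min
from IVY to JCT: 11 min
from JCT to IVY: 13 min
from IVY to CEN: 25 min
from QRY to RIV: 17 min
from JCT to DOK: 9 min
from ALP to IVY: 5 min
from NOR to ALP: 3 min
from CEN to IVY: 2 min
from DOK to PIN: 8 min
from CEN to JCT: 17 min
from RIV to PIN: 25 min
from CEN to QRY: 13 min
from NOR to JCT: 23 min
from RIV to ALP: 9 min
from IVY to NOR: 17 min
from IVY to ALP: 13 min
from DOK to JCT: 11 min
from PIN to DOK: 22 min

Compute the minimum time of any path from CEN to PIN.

Shortest distances from CEN:
CEN: 0
IVY: 2  (via CEN)
JCT: 13  (via IVY)
QRY: 13  (via CEN)
ALP: 15  (via IVY)
NOR: 19  (via IVY)
DOK: 22  (via JCT)
RIV: 30  (via QRY)
PIN: 30  (via DOK)
Shortest route: CEN → IVY → JCT → DOK → PIN = 30 min.

30 min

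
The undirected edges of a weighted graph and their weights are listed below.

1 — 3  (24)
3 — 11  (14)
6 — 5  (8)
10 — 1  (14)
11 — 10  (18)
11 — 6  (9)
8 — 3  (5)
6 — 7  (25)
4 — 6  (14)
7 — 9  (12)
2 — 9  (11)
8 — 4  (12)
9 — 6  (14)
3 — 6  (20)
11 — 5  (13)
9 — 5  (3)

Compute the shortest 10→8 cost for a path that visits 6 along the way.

52

Best 10 to 6: 10 → 11 → 6 costing 27
Shortest 6→8: 6 → 3 → 8 = 25
Total via 6: 27 + 25 = 52.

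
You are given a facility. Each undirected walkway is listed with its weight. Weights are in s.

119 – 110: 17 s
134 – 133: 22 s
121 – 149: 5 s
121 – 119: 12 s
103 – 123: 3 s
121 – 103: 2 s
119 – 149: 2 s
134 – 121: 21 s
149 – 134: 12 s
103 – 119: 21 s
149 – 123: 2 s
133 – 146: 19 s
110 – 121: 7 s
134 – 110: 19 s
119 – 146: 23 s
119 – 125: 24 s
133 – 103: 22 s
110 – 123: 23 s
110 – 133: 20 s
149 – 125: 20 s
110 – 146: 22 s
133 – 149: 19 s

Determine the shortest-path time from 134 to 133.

Running Dijkstra from 134:
134: 0
149: 12  (via 134)
119: 14  (via 149)
123: 14  (via 149)
103: 17  (via 123)
121: 17  (via 149)
110: 19  (via 134)
133: 22  (via 134)
Shortest route: 134 → 133 = 22 s.

22 s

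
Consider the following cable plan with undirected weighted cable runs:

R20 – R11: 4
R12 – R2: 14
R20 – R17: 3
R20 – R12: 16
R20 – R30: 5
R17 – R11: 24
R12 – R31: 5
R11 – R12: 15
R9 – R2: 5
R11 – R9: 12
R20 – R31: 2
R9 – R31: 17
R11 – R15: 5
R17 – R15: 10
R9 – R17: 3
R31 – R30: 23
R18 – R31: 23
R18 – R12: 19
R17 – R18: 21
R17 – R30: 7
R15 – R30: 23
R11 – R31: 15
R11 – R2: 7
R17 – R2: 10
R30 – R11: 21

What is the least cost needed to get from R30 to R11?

9

Enumerating some paths:
R30–R11: 21 = 21
R30–R20–R11: 5+4 = 9
R30–R17–R20–R11: 7+3+4 = 14
Cheapest is R30–R20–R11 at 9.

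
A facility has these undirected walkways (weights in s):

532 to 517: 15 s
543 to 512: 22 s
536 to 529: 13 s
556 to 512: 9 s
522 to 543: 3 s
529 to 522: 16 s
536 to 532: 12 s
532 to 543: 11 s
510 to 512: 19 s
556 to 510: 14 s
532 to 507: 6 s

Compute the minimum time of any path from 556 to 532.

42 s

Running Dijkstra from 556:
556: 0
512: 9  (via 556)
510: 14  (via 556)
543: 31  (via 512)
522: 34  (via 543)
532: 42  (via 543)
Shortest route: 556 → 512 → 543 → 532 = 42 s.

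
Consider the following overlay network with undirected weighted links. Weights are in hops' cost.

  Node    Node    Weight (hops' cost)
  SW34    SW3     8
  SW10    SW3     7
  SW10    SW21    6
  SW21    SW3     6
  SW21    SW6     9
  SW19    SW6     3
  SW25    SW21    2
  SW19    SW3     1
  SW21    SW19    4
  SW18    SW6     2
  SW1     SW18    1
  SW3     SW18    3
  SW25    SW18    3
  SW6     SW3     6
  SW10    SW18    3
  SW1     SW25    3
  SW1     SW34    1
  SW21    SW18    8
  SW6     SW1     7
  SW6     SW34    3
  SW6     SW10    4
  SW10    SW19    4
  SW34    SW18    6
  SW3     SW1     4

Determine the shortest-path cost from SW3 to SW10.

Running Dijkstra from SW3:
SW3: 0
SW19: 1  (via SW3)
SW18: 3  (via SW3)
SW6: 4  (via SW19)
SW1: 4  (via SW3)
SW21: 5  (via SW19)
SW10: 5  (via SW19)
Shortest route: SW3 → SW19 → SW10 = 5 hops' cost.

5 hops' cost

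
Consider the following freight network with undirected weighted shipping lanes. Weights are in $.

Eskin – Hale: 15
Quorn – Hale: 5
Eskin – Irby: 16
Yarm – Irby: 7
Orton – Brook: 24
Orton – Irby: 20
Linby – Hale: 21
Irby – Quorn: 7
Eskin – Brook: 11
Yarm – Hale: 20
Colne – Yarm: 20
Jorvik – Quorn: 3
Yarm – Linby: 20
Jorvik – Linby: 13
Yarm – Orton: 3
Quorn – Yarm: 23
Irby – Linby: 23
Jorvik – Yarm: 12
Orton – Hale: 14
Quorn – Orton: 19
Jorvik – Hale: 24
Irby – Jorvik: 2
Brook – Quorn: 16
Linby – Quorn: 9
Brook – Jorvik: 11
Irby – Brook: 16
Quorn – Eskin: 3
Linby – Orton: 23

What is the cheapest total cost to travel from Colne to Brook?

Candidate routes:
Colne–Yarm–Jorvik–Brook: 20+12+11 = 43
Colne–Yarm–Irby–Jorvik–Brook: 20+7+2+11 = 40
Cheapest is Colne–Yarm–Irby–Jorvik–Brook at $40.

$40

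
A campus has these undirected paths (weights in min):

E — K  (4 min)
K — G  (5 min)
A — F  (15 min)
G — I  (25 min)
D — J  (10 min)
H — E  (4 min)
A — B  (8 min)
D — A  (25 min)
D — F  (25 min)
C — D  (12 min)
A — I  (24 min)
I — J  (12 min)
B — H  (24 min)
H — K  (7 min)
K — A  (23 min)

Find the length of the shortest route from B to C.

45 min

Shortest distances from B:
B: 0
A: 8  (via B)
F: 23  (via A)
H: 24  (via B)
E: 28  (via H)
K: 31  (via A)
I: 32  (via A)
D: 33  (via A)
G: 36  (via K)
J: 43  (via D)
C: 45  (via D)
Shortest route: B → A → D → C = 45 min.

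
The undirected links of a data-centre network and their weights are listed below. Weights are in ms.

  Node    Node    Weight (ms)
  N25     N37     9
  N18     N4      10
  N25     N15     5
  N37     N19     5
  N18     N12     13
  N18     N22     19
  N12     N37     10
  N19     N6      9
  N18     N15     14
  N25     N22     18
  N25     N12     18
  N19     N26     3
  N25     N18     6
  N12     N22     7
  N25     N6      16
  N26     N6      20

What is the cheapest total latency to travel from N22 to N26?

25 ms

Settle nodes by increasing distance from N22:
N22: 0
N12: 7  (via N22)
N37: 17  (via N12)
N25: 18  (via N22)
N18: 19  (via N22)
N19: 22  (via N37)
N15: 23  (via N25)
N26: 25  (via N19)
Shortest route: N22 → N12 → N37 → N19 → N26 = 25 ms.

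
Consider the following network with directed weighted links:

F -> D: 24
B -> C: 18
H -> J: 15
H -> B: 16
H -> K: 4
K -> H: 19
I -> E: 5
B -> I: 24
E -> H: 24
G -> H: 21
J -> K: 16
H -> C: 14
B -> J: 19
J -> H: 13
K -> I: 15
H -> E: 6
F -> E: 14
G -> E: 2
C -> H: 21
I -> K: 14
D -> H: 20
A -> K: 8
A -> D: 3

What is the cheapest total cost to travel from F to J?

53

Running Dijkstra from F:
F: 0
E: 14  (via F)
D: 24  (via F)
H: 38  (via E)
K: 42  (via H)
C: 52  (via H)
J: 53  (via H)
Shortest route: F–E–H–J = 53.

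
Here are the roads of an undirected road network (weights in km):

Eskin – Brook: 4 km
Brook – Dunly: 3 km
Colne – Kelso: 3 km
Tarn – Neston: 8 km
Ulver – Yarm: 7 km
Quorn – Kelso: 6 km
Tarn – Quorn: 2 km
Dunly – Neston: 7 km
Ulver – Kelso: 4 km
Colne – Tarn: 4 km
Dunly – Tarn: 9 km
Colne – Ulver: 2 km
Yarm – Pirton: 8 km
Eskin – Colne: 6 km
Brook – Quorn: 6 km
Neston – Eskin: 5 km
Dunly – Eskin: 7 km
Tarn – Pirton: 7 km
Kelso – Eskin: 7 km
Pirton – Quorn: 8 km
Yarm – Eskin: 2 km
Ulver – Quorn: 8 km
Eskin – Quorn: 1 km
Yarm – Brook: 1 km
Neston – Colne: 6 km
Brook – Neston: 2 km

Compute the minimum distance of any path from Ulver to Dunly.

11 km

Candidate routes:
Ulver → Colne → Eskin → Yarm → Brook → Dunly: 2+6+2+1+3 = 14
Ulver → Yarm → Brook → Dunly: 7+1+3 = 11
Ulver → Colne → Neston → Brook → Dunly: 2+6+2+3 = 13
Ulver → Quorn → Eskin → Yarm → Brook → Dunly: 8+1+2+1+3 = 15
The minimum is 11 km via Ulver → Yarm → Brook → Dunly.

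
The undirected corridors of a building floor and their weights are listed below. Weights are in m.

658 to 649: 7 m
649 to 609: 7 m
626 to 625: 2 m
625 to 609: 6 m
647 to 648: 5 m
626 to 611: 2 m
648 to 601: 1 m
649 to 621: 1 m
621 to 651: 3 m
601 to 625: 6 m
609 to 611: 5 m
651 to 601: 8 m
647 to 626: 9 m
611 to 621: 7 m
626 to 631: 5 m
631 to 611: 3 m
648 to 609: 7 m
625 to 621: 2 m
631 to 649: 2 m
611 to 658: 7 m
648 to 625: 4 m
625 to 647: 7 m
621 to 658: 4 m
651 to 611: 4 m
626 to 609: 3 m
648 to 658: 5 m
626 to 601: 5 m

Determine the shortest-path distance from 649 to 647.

10 m

Shortest distances from 649:
649: 0
621: 1  (via 649)
631: 2  (via 649)
625: 3  (via 621)
651: 4  (via 621)
658: 5  (via 621)
611: 5  (via 631)
626: 5  (via 625)
609: 7  (via 649)
648: 7  (via 625)
601: 8  (via 648)
647: 10  (via 625)
Shortest route: 649–621–625–647 = 10 m.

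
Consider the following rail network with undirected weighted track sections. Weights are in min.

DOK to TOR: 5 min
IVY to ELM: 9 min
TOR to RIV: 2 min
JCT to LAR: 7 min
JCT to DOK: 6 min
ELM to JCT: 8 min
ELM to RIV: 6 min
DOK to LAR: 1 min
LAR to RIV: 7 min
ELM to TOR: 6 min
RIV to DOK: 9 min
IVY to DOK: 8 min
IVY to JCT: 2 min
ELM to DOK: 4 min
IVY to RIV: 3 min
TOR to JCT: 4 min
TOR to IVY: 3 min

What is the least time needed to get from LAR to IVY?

Running Dijkstra from LAR:
LAR: 0
DOK: 1  (via LAR)
ELM: 5  (via DOK)
TOR: 6  (via DOK)
JCT: 7  (via LAR)
RIV: 7  (via LAR)
IVY: 9  (via DOK)
Shortest route: LAR → DOK → IVY = 9 min.

9 min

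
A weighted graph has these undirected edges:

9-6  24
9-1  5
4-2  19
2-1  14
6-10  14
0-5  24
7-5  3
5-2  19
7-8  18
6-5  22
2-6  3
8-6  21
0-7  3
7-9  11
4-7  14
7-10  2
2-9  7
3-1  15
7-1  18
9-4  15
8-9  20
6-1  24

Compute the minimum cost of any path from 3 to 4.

35

Settle nodes by increasing distance from 3:
3: 0
1: 15  (via 3)
9: 20  (via 1)
2: 27  (via 9)
6: 30  (via 2)
7: 31  (via 9)
10: 33  (via 7)
0: 34  (via 7)
5: 34  (via 7)
4: 35  (via 9)
Shortest route: 3–1–9–4 = 35.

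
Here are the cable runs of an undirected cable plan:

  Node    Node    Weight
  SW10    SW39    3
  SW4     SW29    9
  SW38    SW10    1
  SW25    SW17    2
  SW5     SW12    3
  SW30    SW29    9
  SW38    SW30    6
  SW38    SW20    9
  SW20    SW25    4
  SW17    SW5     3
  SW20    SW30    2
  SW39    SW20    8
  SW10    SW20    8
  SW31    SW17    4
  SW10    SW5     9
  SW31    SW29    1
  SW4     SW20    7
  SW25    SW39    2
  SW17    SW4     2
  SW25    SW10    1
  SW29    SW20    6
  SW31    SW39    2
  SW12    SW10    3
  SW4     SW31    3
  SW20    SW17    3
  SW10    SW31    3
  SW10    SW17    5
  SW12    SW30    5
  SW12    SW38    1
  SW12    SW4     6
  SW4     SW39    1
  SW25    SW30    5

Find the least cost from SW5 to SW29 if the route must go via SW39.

Shortest SW5→SW39: SW5 → SW17 → SW4 → SW39 = 6
Shortest SW39→SW29: SW39 → SW31 → SW29 = 3
Total via SW39: 6 + 3 = 9.

9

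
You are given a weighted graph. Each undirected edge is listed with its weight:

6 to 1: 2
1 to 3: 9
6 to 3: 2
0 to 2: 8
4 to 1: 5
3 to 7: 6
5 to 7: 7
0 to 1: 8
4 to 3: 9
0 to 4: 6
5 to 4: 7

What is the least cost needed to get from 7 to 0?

18

Settle nodes by increasing distance from 7:
7: 0
3: 6  (via 7)
5: 7  (via 7)
6: 8  (via 3)
1: 10  (via 6)
4: 14  (via 5)
0: 18  (via 1)
Shortest route: 7 → 3 → 6 → 1 → 0 = 18.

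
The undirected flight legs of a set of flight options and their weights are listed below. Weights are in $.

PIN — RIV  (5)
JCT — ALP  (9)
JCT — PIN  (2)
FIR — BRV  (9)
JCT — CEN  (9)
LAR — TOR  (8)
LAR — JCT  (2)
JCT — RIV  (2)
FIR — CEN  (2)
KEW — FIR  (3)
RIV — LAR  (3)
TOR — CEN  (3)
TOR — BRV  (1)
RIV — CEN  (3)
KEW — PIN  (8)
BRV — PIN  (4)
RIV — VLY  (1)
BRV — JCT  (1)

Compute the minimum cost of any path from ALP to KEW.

Enumerating some paths:
ALP → JCT → PIN → KEW: 9+2+8 = 19
ALP → JCT → BRV → PIN → KEW: 9+1+4+8 = 22
Cheapest is ALP → JCT → PIN → KEW at $19.

$19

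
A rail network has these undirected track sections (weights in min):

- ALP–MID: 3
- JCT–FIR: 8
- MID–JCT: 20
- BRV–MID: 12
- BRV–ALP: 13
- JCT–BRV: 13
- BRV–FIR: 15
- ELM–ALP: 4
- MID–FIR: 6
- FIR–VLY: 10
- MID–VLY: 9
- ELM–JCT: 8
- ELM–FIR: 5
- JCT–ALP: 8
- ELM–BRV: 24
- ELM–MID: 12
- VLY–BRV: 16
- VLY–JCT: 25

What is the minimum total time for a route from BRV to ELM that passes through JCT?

21 min

Best BRV to JCT: BRV–JCT costing 13
Shortest JCT→ELM: JCT–ELM = 8
Total via JCT: 13 + 8 = 21 min.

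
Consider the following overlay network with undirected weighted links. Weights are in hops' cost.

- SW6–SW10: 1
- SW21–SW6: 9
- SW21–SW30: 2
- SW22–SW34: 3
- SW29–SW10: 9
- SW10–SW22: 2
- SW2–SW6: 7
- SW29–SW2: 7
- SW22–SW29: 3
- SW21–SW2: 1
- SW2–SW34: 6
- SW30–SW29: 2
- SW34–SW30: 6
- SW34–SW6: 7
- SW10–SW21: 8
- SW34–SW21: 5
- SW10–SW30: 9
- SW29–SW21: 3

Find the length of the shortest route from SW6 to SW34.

Shortest distances from SW6:
SW6: 0
SW10: 1  (via SW6)
SW22: 3  (via SW10)
SW34: 6  (via SW22)
Shortest route: SW6 → SW10 → SW22 → SW34 = 6 hops' cost.

6 hops' cost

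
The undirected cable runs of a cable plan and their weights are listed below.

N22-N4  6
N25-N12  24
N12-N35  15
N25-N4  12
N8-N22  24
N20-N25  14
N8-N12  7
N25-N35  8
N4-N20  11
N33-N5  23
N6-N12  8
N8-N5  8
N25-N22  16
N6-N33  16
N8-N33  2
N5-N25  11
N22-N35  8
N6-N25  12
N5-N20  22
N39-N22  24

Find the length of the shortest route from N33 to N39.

Shortest distances from N33:
N33: 0
N8: 2  (via N33)
N12: 9  (via N8)
N5: 10  (via N8)
N6: 16  (via N33)
N25: 21  (via N5)
N35: 24  (via N12)
N22: 26  (via N8)
N20: 32  (via N5)
N4: 32  (via N22)
N39: 50  (via N22)
Shortest route: N33 → N8 → N22 → N39 = 50.

50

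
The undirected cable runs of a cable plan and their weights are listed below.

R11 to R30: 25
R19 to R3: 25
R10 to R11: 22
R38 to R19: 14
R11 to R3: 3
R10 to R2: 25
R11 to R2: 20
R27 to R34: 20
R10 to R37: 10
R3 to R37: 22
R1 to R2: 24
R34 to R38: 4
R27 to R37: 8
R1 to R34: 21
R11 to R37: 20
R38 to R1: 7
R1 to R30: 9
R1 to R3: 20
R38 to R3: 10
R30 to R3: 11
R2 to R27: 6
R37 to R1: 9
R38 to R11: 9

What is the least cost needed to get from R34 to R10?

30

Enumerating some paths:
R34 → R38 → R1 → R37 → R10: 4+7+9+10 = 30
R34 → R38 → R11 → R10: 4+9+22 = 35
Cheapest is R34 → R38 → R1 → R37 → R10 at 30.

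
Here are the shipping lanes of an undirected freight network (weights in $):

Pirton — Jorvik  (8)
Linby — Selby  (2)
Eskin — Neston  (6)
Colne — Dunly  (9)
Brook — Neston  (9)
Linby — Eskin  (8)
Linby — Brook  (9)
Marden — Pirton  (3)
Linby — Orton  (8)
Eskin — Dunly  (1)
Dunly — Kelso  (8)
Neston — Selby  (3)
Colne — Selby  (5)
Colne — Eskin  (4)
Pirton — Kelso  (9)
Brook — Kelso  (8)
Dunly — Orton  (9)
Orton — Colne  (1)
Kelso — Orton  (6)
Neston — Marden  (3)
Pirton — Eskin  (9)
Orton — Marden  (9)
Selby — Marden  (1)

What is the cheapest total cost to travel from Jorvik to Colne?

Compare a few routes:
Jorvik–Pirton–Eskin–Colne: 8+9+4 = 21
Jorvik–Pirton–Marden–Selby–Colne: 8+3+1+5 = 17
Jorvik–Pirton–Marden–Orton–Colne: 8+3+9+1 = 21
The minimum is $17 via Jorvik–Pirton–Marden–Selby–Colne.

$17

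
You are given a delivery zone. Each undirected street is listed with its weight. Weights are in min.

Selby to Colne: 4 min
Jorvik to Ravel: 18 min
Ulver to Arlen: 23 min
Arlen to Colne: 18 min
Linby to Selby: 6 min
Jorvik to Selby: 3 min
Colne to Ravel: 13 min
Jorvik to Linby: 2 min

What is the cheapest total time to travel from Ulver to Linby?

Enumerating some paths:
Ulver → Arlen → Colne → Selby → Jorvik → Linby: 23+18+4+3+2 = 50
Ulver → Arlen → Colne → Ravel → Jorvik → Selby → Linby: 23+18+13+18+3+6 = 81
Ulver → Arlen → Colne → Ravel → Jorvik → Linby: 23+18+13+18+2 = 74
Ulver → Arlen → Colne → Selby → Linby: 23+18+4+6 = 51
The minimum is 50 min via Ulver → Arlen → Colne → Selby → Jorvik → Linby.

50 min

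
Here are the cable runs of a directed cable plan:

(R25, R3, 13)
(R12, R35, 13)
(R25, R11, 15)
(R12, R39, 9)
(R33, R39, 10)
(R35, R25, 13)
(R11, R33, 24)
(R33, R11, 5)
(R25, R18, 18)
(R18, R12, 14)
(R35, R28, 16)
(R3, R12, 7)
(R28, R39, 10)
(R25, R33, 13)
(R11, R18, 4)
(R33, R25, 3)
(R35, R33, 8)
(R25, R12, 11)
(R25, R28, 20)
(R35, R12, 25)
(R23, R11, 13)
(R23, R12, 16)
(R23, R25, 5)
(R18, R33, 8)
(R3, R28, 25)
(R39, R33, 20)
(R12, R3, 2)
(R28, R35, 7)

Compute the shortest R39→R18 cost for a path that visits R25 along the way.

41

Best R39 to R25: R39–R33–R25 costing 23
Shortest R25→R18: R25–R18 = 18
Total via R25: 23 + 18 = 41.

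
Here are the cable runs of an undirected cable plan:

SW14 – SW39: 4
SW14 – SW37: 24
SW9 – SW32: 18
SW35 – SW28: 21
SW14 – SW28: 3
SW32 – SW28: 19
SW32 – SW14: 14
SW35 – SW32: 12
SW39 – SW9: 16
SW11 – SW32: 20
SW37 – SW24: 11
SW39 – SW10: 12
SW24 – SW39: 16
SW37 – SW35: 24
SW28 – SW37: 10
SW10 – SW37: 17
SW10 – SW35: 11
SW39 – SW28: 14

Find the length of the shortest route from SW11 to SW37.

Settle nodes by increasing distance from SW11:
SW11: 0
SW32: 20  (via SW11)
SW35: 32  (via SW32)
SW14: 34  (via SW32)
SW28: 37  (via SW14)
SW9: 38  (via SW32)
SW39: 38  (via SW14)
SW10: 43  (via SW35)
SW37: 47  (via SW28)
Shortest route: SW11 → SW32 → SW14 → SW28 → SW37 = 47.

47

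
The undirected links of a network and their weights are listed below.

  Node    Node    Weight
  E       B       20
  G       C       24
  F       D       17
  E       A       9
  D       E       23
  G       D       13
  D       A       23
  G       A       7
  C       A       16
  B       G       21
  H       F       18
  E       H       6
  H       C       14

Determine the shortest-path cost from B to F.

44

Running Dijkstra from B:
B: 0
E: 20  (via B)
G: 21  (via B)
H: 26  (via E)
A: 28  (via G)
D: 34  (via G)
C: 40  (via H)
F: 44  (via H)
Shortest route: B → E → H → F = 44.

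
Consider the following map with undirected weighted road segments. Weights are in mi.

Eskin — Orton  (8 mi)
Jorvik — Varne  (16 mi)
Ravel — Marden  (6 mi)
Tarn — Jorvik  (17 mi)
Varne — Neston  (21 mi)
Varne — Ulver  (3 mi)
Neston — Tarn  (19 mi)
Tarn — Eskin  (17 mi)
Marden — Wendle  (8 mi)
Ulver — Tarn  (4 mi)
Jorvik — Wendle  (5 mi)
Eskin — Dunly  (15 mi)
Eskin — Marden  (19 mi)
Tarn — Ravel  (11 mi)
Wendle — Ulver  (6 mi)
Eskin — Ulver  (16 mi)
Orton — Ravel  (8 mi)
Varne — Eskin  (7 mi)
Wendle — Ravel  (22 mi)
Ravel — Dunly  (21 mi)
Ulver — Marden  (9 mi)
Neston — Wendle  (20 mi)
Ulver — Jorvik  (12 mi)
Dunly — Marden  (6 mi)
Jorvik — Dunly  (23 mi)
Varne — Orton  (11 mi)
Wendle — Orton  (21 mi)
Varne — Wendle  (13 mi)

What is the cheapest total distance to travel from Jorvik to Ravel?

19 mi

Enumerating some paths:
Jorvik - Wendle - Marden - Ravel: 5+8+6 = 19
Jorvik - Wendle - Ulver - Marden - Ravel: 5+6+9+6 = 26
The minimum is 19 mi via Jorvik - Wendle - Marden - Ravel.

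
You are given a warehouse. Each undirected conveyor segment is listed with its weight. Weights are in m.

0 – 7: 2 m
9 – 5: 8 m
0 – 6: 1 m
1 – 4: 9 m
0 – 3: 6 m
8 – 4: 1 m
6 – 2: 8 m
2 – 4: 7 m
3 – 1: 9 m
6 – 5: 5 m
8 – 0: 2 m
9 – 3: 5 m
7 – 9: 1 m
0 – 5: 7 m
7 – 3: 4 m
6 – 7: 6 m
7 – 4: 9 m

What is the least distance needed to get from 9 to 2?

Settle nodes by increasing distance from 9:
9: 0
7: 1  (via 9)
0: 3  (via 7)
6: 4  (via 0)
3: 5  (via 9)
8: 5  (via 0)
4: 6  (via 8)
5: 8  (via 9)
2: 12  (via 6)
Shortest route: 9–7–0–6–2 = 12 m.

12 m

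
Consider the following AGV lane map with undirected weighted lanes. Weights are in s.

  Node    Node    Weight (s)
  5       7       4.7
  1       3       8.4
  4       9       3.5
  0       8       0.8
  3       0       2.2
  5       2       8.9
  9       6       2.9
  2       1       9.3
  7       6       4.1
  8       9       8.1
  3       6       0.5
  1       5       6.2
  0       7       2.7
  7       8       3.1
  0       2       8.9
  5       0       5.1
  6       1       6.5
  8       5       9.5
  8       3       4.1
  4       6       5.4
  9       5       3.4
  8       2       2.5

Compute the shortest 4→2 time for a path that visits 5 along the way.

15.3 s

Shortest 4→5: 4–9–5 = 6.9
Best 5 to 2: 5–0–8–2 costing 8.4
Total via 5: 6.9 + 8.4 = 15.3 s.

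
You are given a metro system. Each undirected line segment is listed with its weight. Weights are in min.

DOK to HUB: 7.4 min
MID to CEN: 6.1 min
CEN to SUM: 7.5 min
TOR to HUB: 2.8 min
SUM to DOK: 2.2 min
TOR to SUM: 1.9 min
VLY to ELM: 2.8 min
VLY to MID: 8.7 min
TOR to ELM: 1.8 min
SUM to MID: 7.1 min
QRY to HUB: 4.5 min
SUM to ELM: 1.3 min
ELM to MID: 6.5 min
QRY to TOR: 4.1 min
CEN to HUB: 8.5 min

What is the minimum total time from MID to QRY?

12.4 min

Enumerating some paths:
MID - ELM - TOR - QRY: 6.5+1.8+4.1 = 12.4
MID - SUM - ELM - TOR - QRY: 7.1+1.3+1.8+4.1 = 14.3
MID - ELM - SUM - TOR - QRY: 6.5+1.3+1.9+4.1 = 13.8
MID - SUM - TOR - QRY: 7.1+1.9+4.1 = 13.1
The minimum is 12.4 min via MID - ELM - TOR - QRY.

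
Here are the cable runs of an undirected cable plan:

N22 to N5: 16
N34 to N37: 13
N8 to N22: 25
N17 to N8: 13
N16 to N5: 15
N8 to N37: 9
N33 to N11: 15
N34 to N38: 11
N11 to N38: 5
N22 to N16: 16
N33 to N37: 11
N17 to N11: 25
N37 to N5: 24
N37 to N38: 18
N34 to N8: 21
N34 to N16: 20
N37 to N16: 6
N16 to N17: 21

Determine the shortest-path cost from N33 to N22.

Settle nodes by increasing distance from N33:
N33: 0
N37: 11  (via N33)
N11: 15  (via N33)
N16: 17  (via N37)
N38: 20  (via N11)
N8: 20  (via N37)
N34: 24  (via N37)
N5: 32  (via N16)
N22: 33  (via N16)
Shortest route: N33–N37–N16–N22 = 33.

33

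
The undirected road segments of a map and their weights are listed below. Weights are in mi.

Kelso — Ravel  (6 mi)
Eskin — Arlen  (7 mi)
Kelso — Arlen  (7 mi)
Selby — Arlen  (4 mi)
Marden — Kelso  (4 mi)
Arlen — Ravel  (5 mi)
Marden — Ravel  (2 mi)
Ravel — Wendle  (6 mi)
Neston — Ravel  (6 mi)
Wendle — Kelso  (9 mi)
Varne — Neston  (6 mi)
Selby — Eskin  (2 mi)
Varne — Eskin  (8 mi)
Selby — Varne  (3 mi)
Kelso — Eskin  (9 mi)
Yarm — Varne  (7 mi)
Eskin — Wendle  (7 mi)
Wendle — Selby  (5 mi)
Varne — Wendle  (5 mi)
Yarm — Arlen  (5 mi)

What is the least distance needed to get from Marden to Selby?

11 mi

Compare a few routes:
Marden → Kelso → Arlen → Selby: 4+7+4 = 15
Marden → Ravel → Wendle → Selby: 2+6+5 = 13
Marden → Ravel → Arlen → Selby: 2+5+4 = 11
Cheapest is Marden → Ravel → Arlen → Selby at 11 mi.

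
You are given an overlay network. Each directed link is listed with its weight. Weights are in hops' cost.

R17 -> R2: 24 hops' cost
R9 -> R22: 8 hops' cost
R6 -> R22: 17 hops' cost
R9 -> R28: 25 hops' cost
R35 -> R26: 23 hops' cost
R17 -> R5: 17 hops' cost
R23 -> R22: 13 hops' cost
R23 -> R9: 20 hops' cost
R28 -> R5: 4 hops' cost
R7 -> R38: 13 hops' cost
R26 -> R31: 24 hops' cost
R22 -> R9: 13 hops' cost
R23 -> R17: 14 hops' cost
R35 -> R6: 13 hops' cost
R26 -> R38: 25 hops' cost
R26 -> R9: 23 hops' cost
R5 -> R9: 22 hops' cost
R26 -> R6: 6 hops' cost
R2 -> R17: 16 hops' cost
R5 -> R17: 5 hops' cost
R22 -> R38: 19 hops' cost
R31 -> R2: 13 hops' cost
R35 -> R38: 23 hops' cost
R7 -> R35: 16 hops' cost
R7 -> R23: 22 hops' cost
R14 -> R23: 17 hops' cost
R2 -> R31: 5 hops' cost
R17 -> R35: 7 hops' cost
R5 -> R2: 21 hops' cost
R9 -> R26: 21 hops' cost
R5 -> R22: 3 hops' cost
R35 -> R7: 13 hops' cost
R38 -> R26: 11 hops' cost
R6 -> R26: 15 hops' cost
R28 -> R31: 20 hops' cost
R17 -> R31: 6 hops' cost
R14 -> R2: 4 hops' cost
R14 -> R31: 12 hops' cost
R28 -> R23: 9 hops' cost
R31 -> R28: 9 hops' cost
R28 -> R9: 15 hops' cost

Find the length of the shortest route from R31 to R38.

35 hops' cost

Candidate routes:
R31–R28–R23–R22–R38: 9+9+13+19 = 50
R31–R28–R5–R17–R35–R7–R38: 9+4+5+7+13+13 = 51
R31–R28–R5–R22–R38: 9+4+3+19 = 35
R31–R28–R5–R17–R35–R38: 9+4+5+7+23 = 48
Cheapest is R31–R28–R5–R22–R38 at 35 hops' cost.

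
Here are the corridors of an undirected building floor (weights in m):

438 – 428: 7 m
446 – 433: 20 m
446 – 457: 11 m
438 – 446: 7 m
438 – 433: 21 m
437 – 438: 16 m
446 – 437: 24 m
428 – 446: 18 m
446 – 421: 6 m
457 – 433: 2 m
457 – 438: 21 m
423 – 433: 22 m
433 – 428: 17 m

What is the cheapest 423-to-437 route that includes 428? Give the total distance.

62 m

Shortest 423→428: 423 → 433 → 428 = 39
Shortest 428→437: 428 → 438 → 437 = 23
Total via 428: 39 + 23 = 62 m.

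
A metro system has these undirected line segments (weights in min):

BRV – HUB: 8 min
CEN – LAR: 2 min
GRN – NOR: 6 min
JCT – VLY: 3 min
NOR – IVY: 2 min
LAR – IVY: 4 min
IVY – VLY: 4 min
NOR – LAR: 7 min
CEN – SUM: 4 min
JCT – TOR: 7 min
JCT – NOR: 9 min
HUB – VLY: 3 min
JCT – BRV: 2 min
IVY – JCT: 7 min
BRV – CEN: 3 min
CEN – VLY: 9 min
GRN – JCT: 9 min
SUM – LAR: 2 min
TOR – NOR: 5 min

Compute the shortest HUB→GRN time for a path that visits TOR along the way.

Best HUB to TOR: HUB → VLY → JCT → TOR costing 13
Best TOR to GRN: TOR → NOR → GRN costing 11
Total via TOR: 13 + 11 = 24 min.

24 min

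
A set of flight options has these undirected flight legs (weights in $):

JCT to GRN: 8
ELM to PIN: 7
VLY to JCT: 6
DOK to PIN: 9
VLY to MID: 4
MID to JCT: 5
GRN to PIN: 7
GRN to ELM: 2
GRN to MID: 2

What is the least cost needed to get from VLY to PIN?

$13

Candidate routes:
VLY–JCT–MID–GRN–PIN: 6+5+2+7 = 20
VLY–MID–GRN–ELM–PIN: 4+2+2+7 = 15
VLY–MID–GRN–PIN: 4+2+7 = 13
VLY–JCT–GRN–PIN: 6+8+7 = 21
Cheapest is VLY–MID–GRN–PIN at $13.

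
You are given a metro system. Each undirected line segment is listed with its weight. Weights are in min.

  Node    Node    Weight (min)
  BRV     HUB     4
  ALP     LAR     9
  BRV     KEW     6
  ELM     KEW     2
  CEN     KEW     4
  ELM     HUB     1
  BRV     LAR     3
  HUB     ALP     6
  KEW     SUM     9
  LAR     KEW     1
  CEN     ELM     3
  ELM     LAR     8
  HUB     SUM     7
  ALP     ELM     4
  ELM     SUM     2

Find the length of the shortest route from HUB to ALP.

5 min

Running Dijkstra from HUB:
HUB: 0
ELM: 1  (via HUB)
KEW: 3  (via ELM)
SUM: 3  (via ELM)
CEN: 4  (via ELM)
LAR: 4  (via KEW)
BRV: 4  (via HUB)
ALP: 5  (via ELM)
Shortest route: HUB–ELM–ALP = 5 min.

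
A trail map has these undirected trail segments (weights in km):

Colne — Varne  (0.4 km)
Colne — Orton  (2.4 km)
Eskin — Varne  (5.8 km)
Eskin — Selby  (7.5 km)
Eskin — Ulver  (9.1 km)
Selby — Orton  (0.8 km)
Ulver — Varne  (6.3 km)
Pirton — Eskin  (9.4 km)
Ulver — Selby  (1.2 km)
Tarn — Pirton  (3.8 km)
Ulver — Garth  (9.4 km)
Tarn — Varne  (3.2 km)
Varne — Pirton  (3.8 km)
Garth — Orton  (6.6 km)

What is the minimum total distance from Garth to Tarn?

12.6 km

Running Dijkstra from Garth:
Garth: 0
Orton: 6.6  (via Garth)
Selby: 7.4  (via Orton)
Ulver: 8.6  (via Selby)
Colne: 9  (via Orton)
Varne: 9.4  (via Colne)
Tarn: 12.6  (via Varne)
Shortest route: Garth–Orton–Colne–Varne–Tarn = 12.6 km.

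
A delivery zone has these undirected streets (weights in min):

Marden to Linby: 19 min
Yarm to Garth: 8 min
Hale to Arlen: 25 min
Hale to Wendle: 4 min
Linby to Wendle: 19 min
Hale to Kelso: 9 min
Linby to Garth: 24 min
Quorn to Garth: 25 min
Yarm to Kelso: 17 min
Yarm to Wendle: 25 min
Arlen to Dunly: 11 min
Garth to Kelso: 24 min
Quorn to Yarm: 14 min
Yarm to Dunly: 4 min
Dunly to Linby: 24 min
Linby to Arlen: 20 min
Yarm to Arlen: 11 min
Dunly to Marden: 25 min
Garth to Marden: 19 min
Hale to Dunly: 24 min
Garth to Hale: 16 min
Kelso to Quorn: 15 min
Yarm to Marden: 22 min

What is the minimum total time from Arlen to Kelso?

28 min

Running Dijkstra from Arlen:
Arlen: 0
Yarm: 11  (via Arlen)
Dunly: 11  (via Arlen)
Garth: 19  (via Yarm)
Linby: 20  (via Arlen)
Quorn: 25  (via Yarm)
Hale: 25  (via Arlen)
Kelso: 28  (via Yarm)
Shortest route: Arlen–Yarm–Kelso = 28 min.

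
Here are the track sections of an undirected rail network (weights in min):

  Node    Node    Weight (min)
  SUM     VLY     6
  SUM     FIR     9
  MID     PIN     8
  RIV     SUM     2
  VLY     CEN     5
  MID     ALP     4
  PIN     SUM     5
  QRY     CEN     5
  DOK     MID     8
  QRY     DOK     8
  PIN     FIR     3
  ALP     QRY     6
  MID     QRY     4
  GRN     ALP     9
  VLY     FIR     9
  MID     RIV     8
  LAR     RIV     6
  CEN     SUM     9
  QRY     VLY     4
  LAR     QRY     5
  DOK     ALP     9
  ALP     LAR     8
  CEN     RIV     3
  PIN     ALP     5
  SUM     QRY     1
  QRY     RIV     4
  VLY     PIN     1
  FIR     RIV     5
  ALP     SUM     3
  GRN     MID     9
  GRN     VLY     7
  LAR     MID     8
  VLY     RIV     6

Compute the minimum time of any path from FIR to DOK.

16 min

Candidate routes:
FIR–PIN–ALP–DOK: 3+5+9 = 17
FIR–PIN–SUM–QRY–DOK: 3+5+1+8 = 17
FIR–PIN–VLY–QRY–DOK: 3+1+4+8 = 16
The minimum is 16 min via FIR–PIN–VLY–QRY–DOK.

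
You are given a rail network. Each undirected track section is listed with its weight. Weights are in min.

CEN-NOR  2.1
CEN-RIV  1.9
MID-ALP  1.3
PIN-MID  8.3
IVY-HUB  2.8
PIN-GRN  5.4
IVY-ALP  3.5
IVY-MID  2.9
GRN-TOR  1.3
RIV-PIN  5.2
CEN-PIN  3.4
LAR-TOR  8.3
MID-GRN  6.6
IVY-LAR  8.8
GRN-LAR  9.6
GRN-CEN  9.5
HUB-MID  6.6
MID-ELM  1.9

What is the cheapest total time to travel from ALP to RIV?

Compare a few routes:
ALP - MID - PIN - RIV: 1.3+8.3+5.2 = 14.8
ALP - MID - PIN - CEN - RIV: 1.3+8.3+3.4+1.9 = 14.9
Cheapest is ALP - MID - PIN - RIV at 14.8 min.

14.8 min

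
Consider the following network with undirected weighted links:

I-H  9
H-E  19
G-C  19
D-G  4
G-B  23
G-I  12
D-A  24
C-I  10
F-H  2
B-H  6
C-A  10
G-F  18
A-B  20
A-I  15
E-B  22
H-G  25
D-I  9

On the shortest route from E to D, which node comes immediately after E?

H

Enumerating some paths:
E - H - I - D: 19+9+9 = 37
E - H - I - G - D: 19+9+12+4 = 44
E - H - F - G - D: 19+2+18+4 = 43
Cheapest is E - H - I - D at 37.
So from E the first move is to H.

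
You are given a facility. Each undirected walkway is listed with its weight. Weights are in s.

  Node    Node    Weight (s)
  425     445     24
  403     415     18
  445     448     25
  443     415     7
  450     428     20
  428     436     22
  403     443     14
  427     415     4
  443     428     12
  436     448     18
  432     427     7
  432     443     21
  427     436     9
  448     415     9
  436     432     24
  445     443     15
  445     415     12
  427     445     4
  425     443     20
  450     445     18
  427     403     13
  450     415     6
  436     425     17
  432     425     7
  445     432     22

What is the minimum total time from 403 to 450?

Enumerating some paths:
403 → 443 → 415 → 450: 14+7+6 = 27
403 → 427 → 415 → 450: 13+4+6 = 23
403 → 415 → 450: 18+6 = 24
The minimum is 23 s via 403 → 427 → 415 → 450.

23 s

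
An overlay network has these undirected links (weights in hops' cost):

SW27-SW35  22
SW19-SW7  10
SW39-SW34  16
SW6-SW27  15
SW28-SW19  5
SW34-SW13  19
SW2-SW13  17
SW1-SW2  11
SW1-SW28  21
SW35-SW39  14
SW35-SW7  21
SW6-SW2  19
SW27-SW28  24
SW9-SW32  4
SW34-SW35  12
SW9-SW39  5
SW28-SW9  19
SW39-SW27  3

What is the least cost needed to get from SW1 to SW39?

45 hops' cost

Candidate routes:
SW1 - SW2 - SW6 - SW27 - SW39: 11+19+15+3 = 48
SW1 - SW28 - SW27 - SW39: 21+24+3 = 48
SW1 - SW2 - SW13 - SW34 - SW39: 11+17+19+16 = 63
SW1 - SW28 - SW9 - SW39: 21+19+5 = 45
Cheapest is SW1 - SW28 - SW9 - SW39 at 45 hops' cost.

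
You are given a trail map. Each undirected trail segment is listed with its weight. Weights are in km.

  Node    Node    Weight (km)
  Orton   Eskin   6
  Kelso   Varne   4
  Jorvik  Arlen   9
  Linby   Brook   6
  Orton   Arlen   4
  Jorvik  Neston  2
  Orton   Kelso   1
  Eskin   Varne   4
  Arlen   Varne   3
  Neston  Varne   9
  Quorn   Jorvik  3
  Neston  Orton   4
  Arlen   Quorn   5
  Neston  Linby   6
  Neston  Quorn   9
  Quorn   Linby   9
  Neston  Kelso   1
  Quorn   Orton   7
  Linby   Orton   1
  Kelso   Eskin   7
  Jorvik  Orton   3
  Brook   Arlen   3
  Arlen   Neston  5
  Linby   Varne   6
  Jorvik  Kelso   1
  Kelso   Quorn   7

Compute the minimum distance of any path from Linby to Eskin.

Running Dijkstra from Linby:
Linby: 0
Orton: 1  (via Linby)
Kelso: 2  (via Orton)
Neston: 3  (via Kelso)
Jorvik: 3  (via Kelso)
Arlen: 5  (via Orton)
Quorn: 6  (via Jorvik)
Brook: 6  (via Linby)
Varne: 6  (via Linby)
Eskin: 7  (via Orton)
Shortest route: Linby → Orton → Eskin = 7 km.

7 km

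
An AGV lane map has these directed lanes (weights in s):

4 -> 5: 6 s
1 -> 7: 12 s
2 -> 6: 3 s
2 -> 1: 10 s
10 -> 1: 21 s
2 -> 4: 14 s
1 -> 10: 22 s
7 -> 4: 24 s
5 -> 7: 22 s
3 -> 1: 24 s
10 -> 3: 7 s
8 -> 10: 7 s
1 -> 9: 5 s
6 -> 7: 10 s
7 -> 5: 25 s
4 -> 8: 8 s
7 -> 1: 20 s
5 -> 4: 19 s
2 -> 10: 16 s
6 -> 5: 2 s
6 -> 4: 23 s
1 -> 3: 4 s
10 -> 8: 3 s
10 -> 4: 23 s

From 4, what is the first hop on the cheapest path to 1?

Candidate routes:
4–8–10–1: 8+7+21 = 36
4–5–7–1: 6+22+20 = 48
4–8–10–3–1: 8+7+7+24 = 46
Cheapest is 4–8–10–1 at 36 s.
So from 4 the first move is to 8.

8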